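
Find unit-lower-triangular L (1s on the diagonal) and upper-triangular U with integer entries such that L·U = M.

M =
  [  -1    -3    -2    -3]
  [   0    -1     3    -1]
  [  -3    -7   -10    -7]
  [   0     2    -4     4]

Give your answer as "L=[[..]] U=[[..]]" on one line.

  R1 -= 0·R0 → [0,-1,3,-1]
  R2 -= 3·R0 → [0,2,-4,2]
  R3 -= 0·R0 → [0,2,-4,4]
  R2 -= -2·R1 → [0,0,2,0]
  R3 -= -2·R1 → [0,0,2,2]
  R3 -= 1·R2 → [0,0,0,2]

L=[[1,0,0,0],[0,1,0,0],[3,-2,1,0],[0,-2,1,1]] U=[[-1,-3,-2,-3],[0,-1,3,-1],[0,0,2,0],[0,0,0,2]]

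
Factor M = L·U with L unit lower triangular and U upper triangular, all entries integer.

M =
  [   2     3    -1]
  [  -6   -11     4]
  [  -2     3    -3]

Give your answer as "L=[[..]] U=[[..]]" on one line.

  R1 -= -3·R0 → [0,-2,1]
  R2 -= -1·R0 → [0,6,-4]
  R2 -= -3·R1 → [0,0,-1]

L=[[1,0,0],[-3,1,0],[-1,-3,1]] U=[[2,3,-1],[0,-2,1],[0,0,-1]]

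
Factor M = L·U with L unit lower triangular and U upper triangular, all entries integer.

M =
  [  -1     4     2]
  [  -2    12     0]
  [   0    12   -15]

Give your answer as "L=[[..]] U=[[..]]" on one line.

  row1 -= 2·row0 → [0,4,-4]
  row2 -= 0·row0 → [0,12,-15]
  row2 -= 3·row1 → [0,0,-3]

L=[[1,0,0],[2,1,0],[0,3,1]] U=[[-1,4,2],[0,4,-4],[0,0,-3]]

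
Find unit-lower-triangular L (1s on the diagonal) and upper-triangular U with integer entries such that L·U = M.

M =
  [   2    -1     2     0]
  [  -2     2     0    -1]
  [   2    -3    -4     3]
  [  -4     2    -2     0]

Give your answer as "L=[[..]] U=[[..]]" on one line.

  r1 -= -1·r0 → [0,1,2,-1]
  r2 -= 1·r0 → [0,-2,-6,3]
  r3 -= -2·r0 → [0,0,2,0]
  r2 -= -2·r1 → [0,0,-2,1]
  r3 -= 0·r1 → [0,0,2,0]
  r3 -= -1·r2 → [0,0,0,1]

L=[[1,0,0,0],[-1,1,0,0],[1,-2,1,0],[-2,0,-1,1]] U=[[2,-1,2,0],[0,1,2,-1],[0,0,-2,1],[0,0,0,1]]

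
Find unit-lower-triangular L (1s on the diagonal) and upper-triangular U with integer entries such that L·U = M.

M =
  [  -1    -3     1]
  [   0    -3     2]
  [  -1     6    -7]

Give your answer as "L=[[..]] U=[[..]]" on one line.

L=[[1,0,0],[0,1,0],[1,-3,1]] U=[[-1,-3,1],[0,-3,2],[0,0,-2]]

  row1 -= 0·row0 → [0,-3,2]
  row2 -= 1·row0 → [0,9,-8]
  row2 -= -3·row1 → [0,0,-2]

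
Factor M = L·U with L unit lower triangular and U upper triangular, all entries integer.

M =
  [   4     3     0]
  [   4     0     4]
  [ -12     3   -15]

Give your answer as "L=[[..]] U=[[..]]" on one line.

  row1 -= 1·row0 → [0,-3,4]
  row2 -= -3·row0 → [0,12,-15]
  row2 -= -4·row1 → [0,0,1]

L=[[1,0,0],[1,1,0],[-3,-4,1]] U=[[4,3,0],[0,-3,4],[0,0,1]]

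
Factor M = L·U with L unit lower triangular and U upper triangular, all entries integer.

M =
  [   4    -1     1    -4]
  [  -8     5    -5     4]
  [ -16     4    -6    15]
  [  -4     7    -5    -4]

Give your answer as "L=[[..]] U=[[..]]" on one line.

L=[[1,0,0,0],[-2,1,0,0],[-4,0,1,0],[-1,2,-1,1]] U=[[4,-1,1,-4],[0,3,-3,-4],[0,0,-2,-1],[0,0,0,-1]]

  r1 -= -2·r0 → [0,3,-3,-4]
  r2 -= -4·r0 → [0,0,-2,-1]
  r3 -= -1·r0 → [0,6,-4,-8]
  r2 -= 0·r1 → [0,0,-2,-1]
  r3 -= 2·r1 → [0,0,2,0]
  r3 -= -1·r2 → [0,0,0,-1]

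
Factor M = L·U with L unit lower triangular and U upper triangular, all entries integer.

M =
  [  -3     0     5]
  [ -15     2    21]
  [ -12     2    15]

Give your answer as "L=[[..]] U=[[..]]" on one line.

L=[[1,0,0],[5,1,0],[4,1,1]] U=[[-3,0,5],[0,2,-4],[0,0,-1]]

  r1 -= 5·r0 → [0,2,-4]
  r2 -= 4·r0 → [0,2,-5]
  r2 -= 1·r1 → [0,0,-1]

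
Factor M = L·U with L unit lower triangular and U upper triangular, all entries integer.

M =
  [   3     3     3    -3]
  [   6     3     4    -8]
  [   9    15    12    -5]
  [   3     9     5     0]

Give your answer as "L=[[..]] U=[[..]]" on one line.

L=[[1,0,0,0],[2,1,0,0],[3,-2,1,0],[1,-2,2,1]] U=[[3,3,3,-3],[0,-3,-2,-2],[0,0,-1,0],[0,0,0,-1]]

  row1 -= 2·row0 → [0,-3,-2,-2]
  row2 -= 3·row0 → [0,6,3,4]
  row3 -= 1·row0 → [0,6,2,3]
  row2 -= -2·row1 → [0,0,-1,0]
  row3 -= -2·row1 → [0,0,-2,-1]
  row3 -= 2·row2 → [0,0,0,-1]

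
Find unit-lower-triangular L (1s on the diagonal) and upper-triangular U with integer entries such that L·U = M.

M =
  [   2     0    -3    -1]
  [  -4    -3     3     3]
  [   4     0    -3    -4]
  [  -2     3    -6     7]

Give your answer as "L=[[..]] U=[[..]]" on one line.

  r1 -= -2·r0 → [0,-3,-3,1]
  r2 -= 2·r0 → [0,0,3,-2]
  r3 -= -1·r0 → [0,3,-9,6]
  r2 -= 0·r1 → [0,0,3,-2]
  r3 -= -1·r1 → [0,0,-12,7]
  r3 -= -4·r2 → [0,0,0,-1]

L=[[1,0,0,0],[-2,1,0,0],[2,0,1,0],[-1,-1,-4,1]] U=[[2,0,-3,-1],[0,-3,-3,1],[0,0,3,-2],[0,0,0,-1]]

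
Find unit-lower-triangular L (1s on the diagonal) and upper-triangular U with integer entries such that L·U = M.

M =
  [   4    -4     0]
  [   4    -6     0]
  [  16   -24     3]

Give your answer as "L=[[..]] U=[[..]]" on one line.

L=[[1,0,0],[1,1,0],[4,4,1]] U=[[4,-4,0],[0,-2,0],[0,0,3]]

  R1 -= 1·R0 → [0,-2,0]
  R2 -= 4·R0 → [0,-8,3]
  R2 -= 4·R1 → [0,0,3]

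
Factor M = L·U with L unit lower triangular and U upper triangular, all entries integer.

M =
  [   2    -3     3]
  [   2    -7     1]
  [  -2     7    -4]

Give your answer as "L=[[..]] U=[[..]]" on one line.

  row1 -= 1·row0 → [0,-4,-2]
  row2 -= -1·row0 → [0,4,-1]
  row2 -= -1·row1 → [0,0,-3]

L=[[1,0,0],[1,1,0],[-1,-1,1]] U=[[2,-3,3],[0,-4,-2],[0,0,-3]]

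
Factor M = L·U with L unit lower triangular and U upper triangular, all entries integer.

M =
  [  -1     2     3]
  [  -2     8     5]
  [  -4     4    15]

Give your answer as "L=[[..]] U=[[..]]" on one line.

  r1 -= 2·r0 → [0,4,-1]
  r2 -= 4·r0 → [0,-4,3]
  r2 -= -1·r1 → [0,0,2]

L=[[1,0,0],[2,1,0],[4,-1,1]] U=[[-1,2,3],[0,4,-1],[0,0,2]]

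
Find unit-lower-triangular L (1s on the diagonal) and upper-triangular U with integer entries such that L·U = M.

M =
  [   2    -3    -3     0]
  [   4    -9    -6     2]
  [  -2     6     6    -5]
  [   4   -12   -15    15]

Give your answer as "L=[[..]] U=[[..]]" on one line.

  row1 -= 2·row0 → [0,-3,0,2]
  row2 -= -1·row0 → [0,3,3,-5]
  row3 -= 2·row0 → [0,-6,-9,15]
  row2 -= -1·row1 → [0,0,3,-3]
  row3 -= 2·row1 → [0,0,-9,11]
  row3 -= -3·row2 → [0,0,0,2]

L=[[1,0,0,0],[2,1,0,0],[-1,-1,1,0],[2,2,-3,1]] U=[[2,-3,-3,0],[0,-3,0,2],[0,0,3,-3],[0,0,0,2]]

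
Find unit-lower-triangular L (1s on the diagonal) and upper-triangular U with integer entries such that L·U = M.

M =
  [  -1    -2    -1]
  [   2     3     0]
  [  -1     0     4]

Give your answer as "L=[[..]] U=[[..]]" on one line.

L=[[1,0,0],[-2,1,0],[1,-2,1]] U=[[-1,-2,-1],[0,-1,-2],[0,0,1]]

  R1 -= -2·R0 → [0,-1,-2]
  R2 -= 1·R0 → [0,2,5]
  R2 -= -2·R1 → [0,0,1]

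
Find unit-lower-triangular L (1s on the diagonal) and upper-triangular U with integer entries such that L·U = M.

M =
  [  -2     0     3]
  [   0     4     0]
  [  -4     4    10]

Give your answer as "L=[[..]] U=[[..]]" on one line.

L=[[1,0,0],[0,1,0],[2,1,1]] U=[[-2,0,3],[0,4,0],[0,0,4]]

  R1 -= 0·R0 → [0,4,0]
  R2 -= 2·R0 → [0,4,4]
  R2 -= 1·R1 → [0,0,4]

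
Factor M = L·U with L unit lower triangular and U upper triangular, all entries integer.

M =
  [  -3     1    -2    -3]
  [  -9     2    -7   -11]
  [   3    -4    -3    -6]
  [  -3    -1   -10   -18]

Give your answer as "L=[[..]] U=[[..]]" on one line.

L=[[1,0,0,0],[3,1,0,0],[-1,3,1,0],[1,2,3,1]] U=[[-3,1,-2,-3],[0,-1,-1,-2],[0,0,-2,-3],[0,0,0,-2]]

  row1 -= 3·row0 → [0,-1,-1,-2]
  row2 -= -1·row0 → [0,-3,-5,-9]
  row3 -= 1·row0 → [0,-2,-8,-15]
  row2 -= 3·row1 → [0,0,-2,-3]
  row3 -= 2·row1 → [0,0,-6,-11]
  row3 -= 3·row2 → [0,0,0,-2]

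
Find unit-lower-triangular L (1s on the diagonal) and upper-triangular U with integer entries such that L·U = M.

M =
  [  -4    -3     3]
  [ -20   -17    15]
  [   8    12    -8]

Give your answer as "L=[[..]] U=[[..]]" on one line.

  R1 -= 5·R0 → [0,-2,0]
  R2 -= -2·R0 → [0,6,-2]
  R2 -= -3·R1 → [0,0,-2]

L=[[1,0,0],[5,1,0],[-2,-3,1]] U=[[-4,-3,3],[0,-2,0],[0,0,-2]]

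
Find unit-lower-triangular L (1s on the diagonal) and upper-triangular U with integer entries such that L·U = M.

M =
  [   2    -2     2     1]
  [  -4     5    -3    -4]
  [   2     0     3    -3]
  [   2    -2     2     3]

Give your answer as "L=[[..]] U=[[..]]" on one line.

L=[[1,0,0,0],[-2,1,0,0],[1,2,1,0],[1,0,0,1]] U=[[2,-2,2,1],[0,1,1,-2],[0,0,-1,0],[0,0,0,2]]

  r1 -= -2·r0 → [0,1,1,-2]
  r2 -= 1·r0 → [0,2,1,-4]
  r3 -= 1·r0 → [0,0,0,2]
  r2 -= 2·r1 → [0,0,-1,0]
  r3 -= 0·r1 → [0,0,0,2]
  r3 -= 0·r2 → [0,0,0,2]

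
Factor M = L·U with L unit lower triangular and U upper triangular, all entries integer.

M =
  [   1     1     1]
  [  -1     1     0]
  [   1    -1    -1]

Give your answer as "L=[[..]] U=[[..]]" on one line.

L=[[1,0,0],[-1,1,0],[1,-1,1]] U=[[1,1,1],[0,2,1],[0,0,-1]]

  row1 -= -1·row0 → [0,2,1]
  row2 -= 1·row0 → [0,-2,-2]
  row2 -= -1·row1 → [0,0,-1]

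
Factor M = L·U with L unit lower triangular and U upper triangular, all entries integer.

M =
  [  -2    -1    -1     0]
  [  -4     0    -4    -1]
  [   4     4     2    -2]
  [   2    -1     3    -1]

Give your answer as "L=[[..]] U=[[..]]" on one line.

  r1 -= 2·r0 → [0,2,-2,-1]
  r2 -= -2·r0 → [0,2,0,-2]
  r3 -= -1·r0 → [0,-2,2,-1]
  r2 -= 1·r1 → [0,0,2,-1]
  r3 -= -1·r1 → [0,0,0,-2]
  r3 -= 0·r2 → [0,0,0,-2]

L=[[1,0,0,0],[2,1,0,0],[-2,1,1,0],[-1,-1,0,1]] U=[[-2,-1,-1,0],[0,2,-2,-1],[0,0,2,-1],[0,0,0,-2]]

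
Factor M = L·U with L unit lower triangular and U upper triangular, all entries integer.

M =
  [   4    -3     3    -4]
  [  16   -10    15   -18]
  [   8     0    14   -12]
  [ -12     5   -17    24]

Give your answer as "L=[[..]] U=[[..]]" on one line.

  row1 -= 4·row0 → [0,2,3,-2]
  row2 -= 2·row0 → [0,6,8,-4]
  row3 -= -3·row0 → [0,-4,-8,12]
  row2 -= 3·row1 → [0,0,-1,2]
  row3 -= -2·row1 → [0,0,-2,8]
  row3 -= 2·row2 → [0,0,0,4]

L=[[1,0,0,0],[4,1,0,0],[2,3,1,0],[-3,-2,2,1]] U=[[4,-3,3,-4],[0,2,3,-2],[0,0,-1,2],[0,0,0,4]]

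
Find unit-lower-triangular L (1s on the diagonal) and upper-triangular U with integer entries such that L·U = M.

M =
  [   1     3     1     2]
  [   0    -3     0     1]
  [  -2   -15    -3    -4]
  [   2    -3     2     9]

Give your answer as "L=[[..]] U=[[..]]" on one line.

L=[[1,0,0,0],[0,1,0,0],[-2,3,1,0],[2,3,0,1]] U=[[1,3,1,2],[0,-3,0,1],[0,0,-1,-3],[0,0,0,2]]

  R1 -= 0·R0 → [0,-3,0,1]
  R2 -= -2·R0 → [0,-9,-1,0]
  R3 -= 2·R0 → [0,-9,0,5]
  R2 -= 3·R1 → [0,0,-1,-3]
  R3 -= 3·R1 → [0,0,0,2]
  R3 -= 0·R2 → [0,0,0,2]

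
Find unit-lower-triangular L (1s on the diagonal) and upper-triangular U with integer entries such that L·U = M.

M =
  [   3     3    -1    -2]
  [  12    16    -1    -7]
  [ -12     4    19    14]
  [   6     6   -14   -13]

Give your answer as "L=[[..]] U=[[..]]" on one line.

  R1 -= 4·R0 → [0,4,3,1]
  R2 -= -4·R0 → [0,16,15,6]
  R3 -= 2·R0 → [0,0,-12,-9]
  R2 -= 4·R1 → [0,0,3,2]
  R3 -= 0·R1 → [0,0,-12,-9]
  R3 -= -4·R2 → [0,0,0,-1]

L=[[1,0,0,0],[4,1,0,0],[-4,4,1,0],[2,0,-4,1]] U=[[3,3,-1,-2],[0,4,3,1],[0,0,3,2],[0,0,0,-1]]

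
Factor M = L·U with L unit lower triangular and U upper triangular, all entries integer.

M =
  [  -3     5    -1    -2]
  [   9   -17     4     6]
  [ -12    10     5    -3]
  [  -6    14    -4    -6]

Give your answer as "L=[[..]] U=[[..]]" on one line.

  row1 -= -3·row0 → [0,-2,1,0]
  row2 -= 4·row0 → [0,-10,9,5]
  row3 -= 2·row0 → [0,4,-2,-2]
  row2 -= 5·row1 → [0,0,4,5]
  row3 -= -2·row1 → [0,0,0,-2]
  row3 -= 0·row2 → [0,0,0,-2]

L=[[1,0,0,0],[-3,1,0,0],[4,5,1,0],[2,-2,0,1]] U=[[-3,5,-1,-2],[0,-2,1,0],[0,0,4,5],[0,0,0,-2]]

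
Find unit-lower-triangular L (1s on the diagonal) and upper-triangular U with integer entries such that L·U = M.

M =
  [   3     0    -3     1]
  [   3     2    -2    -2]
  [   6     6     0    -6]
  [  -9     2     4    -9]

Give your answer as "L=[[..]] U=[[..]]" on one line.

  row1 -= 1·row0 → [0,2,1,-3]
  row2 -= 2·row0 → [0,6,6,-8]
  row3 -= -3·row0 → [0,2,-5,-6]
  row2 -= 3·row1 → [0,0,3,1]
  row3 -= 1·row1 → [0,0,-6,-3]
  row3 -= -2·row2 → [0,0,0,-1]

L=[[1,0,0,0],[1,1,0,0],[2,3,1,0],[-3,1,-2,1]] U=[[3,0,-3,1],[0,2,1,-3],[0,0,3,1],[0,0,0,-1]]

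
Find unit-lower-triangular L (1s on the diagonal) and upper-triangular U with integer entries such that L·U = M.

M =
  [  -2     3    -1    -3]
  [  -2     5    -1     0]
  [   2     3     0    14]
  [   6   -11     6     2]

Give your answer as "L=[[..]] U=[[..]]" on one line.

  row1 -= 1·row0 → [0,2,0,3]
  row2 -= -1·row0 → [0,6,-1,11]
  row3 -= -3·row0 → [0,-2,3,-7]
  row2 -= 3·row1 → [0,0,-1,2]
  row3 -= -1·row1 → [0,0,3,-4]
  row3 -= -3·row2 → [0,0,0,2]

L=[[1,0,0,0],[1,1,0,0],[-1,3,1,0],[-3,-1,-3,1]] U=[[-2,3,-1,-3],[0,2,0,3],[0,0,-1,2],[0,0,0,2]]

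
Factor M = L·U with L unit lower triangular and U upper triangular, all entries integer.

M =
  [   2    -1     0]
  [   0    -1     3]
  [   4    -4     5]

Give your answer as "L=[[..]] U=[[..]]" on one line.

  R1 -= 0·R0 → [0,-1,3]
  R2 -= 2·R0 → [0,-2,5]
  R2 -= 2·R1 → [0,0,-1]

L=[[1,0,0],[0,1,0],[2,2,1]] U=[[2,-1,0],[0,-1,3],[0,0,-1]]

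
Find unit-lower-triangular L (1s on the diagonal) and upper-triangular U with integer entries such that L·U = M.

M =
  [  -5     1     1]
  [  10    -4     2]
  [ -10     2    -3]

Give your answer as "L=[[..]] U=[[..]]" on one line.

L=[[1,0,0],[-2,1,0],[2,0,1]] U=[[-5,1,1],[0,-2,4],[0,0,-5]]

  r1 -= -2·r0 → [0,-2,4]
  r2 -= 2·r0 → [0,0,-5]
  r2 -= 0·r1 → [0,0,-5]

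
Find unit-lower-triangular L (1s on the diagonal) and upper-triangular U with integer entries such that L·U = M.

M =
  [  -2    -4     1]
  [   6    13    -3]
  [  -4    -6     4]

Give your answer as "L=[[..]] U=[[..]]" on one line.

L=[[1,0,0],[-3,1,0],[2,2,1]] U=[[-2,-4,1],[0,1,0],[0,0,2]]

  row1 -= -3·row0 → [0,1,0]
  row2 -= 2·row0 → [0,2,2]
  row2 -= 2·row1 → [0,0,2]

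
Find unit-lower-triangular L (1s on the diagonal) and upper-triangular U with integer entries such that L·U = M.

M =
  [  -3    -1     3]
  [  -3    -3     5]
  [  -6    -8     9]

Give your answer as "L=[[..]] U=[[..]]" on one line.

L=[[1,0,0],[1,1,0],[2,3,1]] U=[[-3,-1,3],[0,-2,2],[0,0,-3]]

  row1 -= 1·row0 → [0,-2,2]
  row2 -= 2·row0 → [0,-6,3]
  row2 -= 3·row1 → [0,0,-3]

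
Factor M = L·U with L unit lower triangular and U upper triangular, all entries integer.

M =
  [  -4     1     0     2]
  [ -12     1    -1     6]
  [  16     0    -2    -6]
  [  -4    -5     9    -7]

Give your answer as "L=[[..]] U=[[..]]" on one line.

L=[[1,0,0,0],[3,1,0,0],[-4,-2,1,0],[1,3,-3,1]] U=[[-4,1,0,2],[0,-2,-1,0],[0,0,-4,2],[0,0,0,-3]]

  row1 -= 3·row0 → [0,-2,-1,0]
  row2 -= -4·row0 → [0,4,-2,2]
  row3 -= 1·row0 → [0,-6,9,-9]
  row2 -= -2·row1 → [0,0,-4,2]
  row3 -= 3·row1 → [0,0,12,-9]
  row3 -= -3·row2 → [0,0,0,-3]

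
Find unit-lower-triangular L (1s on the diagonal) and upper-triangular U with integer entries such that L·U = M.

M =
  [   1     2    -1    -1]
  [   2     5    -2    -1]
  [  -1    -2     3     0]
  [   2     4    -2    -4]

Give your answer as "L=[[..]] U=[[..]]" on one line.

  R1 -= 2·R0 → [0,1,0,1]
  R2 -= -1·R0 → [0,0,2,-1]
  R3 -= 2·R0 → [0,0,0,-2]
  R2 -= 0·R1 → [0,0,2,-1]
  R3 -= 0·R1 → [0,0,0,-2]
  R3 -= 0·R2 → [0,0,0,-2]

L=[[1,0,0,0],[2,1,0,0],[-1,0,1,0],[2,0,0,1]] U=[[1,2,-1,-1],[0,1,0,1],[0,0,2,-1],[0,0,0,-2]]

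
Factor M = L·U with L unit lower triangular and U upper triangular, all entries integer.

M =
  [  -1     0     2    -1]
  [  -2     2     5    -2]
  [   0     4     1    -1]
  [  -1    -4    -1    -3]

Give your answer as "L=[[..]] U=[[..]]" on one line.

L=[[1,0,0,0],[2,1,0,0],[0,2,1,0],[1,-2,1,1]] U=[[-1,0,2,-1],[0,2,1,0],[0,0,-1,-1],[0,0,0,-1]]

  row1 -= 2·row0 → [0,2,1,0]
  row2 -= 0·row0 → [0,4,1,-1]
  row3 -= 1·row0 → [0,-4,-3,-2]
  row2 -= 2·row1 → [0,0,-1,-1]
  row3 -= -2·row1 → [0,0,-1,-2]
  row3 -= 1·row2 → [0,0,0,-1]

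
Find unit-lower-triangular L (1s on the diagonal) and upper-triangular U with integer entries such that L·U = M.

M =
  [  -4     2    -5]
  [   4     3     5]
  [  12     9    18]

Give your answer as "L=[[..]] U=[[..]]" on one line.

L=[[1,0,0],[-1,1,0],[-3,3,1]] U=[[-4,2,-5],[0,5,0],[0,0,3]]

  R1 -= -1·R0 → [0,5,0]
  R2 -= -3·R0 → [0,15,3]
  R2 -= 3·R1 → [0,0,3]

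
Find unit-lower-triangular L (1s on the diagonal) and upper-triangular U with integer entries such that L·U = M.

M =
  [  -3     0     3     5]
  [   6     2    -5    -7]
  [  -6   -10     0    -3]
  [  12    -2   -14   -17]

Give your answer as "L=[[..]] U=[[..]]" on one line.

L=[[1,0,0,0],[-2,1,0,0],[2,-5,1,0],[-4,-1,1,1]] U=[[-3,0,3,5],[0,2,1,3],[0,0,-1,2],[0,0,0,4]]

  R1 -= -2·R0 → [0,2,1,3]
  R2 -= 2·R0 → [0,-10,-6,-13]
  R3 -= -4·R0 → [0,-2,-2,3]
  R2 -= -5·R1 → [0,0,-1,2]
  R3 -= -1·R1 → [0,0,-1,6]
  R3 -= 1·R2 → [0,0,0,4]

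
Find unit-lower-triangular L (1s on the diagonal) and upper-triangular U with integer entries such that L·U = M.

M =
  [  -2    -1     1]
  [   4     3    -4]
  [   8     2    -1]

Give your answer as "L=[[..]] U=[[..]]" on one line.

  r1 -= -2·r0 → [0,1,-2]
  r2 -= -4·r0 → [0,-2,3]
  r2 -= -2·r1 → [0,0,-1]

L=[[1,0,0],[-2,1,0],[-4,-2,1]] U=[[-2,-1,1],[0,1,-2],[0,0,-1]]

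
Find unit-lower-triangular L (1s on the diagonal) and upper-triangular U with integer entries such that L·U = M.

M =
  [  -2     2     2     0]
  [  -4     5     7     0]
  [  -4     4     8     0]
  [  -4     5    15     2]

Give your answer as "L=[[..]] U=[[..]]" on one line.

  row1 -= 2·row0 → [0,1,3,0]
  row2 -= 2·row0 → [0,0,4,0]
  row3 -= 2·row0 → [0,1,11,2]
  row2 -= 0·row1 → [0,0,4,0]
  row3 -= 1·row1 → [0,0,8,2]
  row3 -= 2·row2 → [0,0,0,2]

L=[[1,0,0,0],[2,1,0,0],[2,0,1,0],[2,1,2,1]] U=[[-2,2,2,0],[0,1,3,0],[0,0,4,0],[0,0,0,2]]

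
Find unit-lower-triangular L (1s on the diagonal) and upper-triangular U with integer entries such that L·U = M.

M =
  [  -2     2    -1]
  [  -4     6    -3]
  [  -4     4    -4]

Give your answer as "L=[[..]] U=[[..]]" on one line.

  r1 -= 2·r0 → [0,2,-1]
  r2 -= 2·r0 → [0,0,-2]
  r2 -= 0·r1 → [0,0,-2]

L=[[1,0,0],[2,1,0],[2,0,1]] U=[[-2,2,-1],[0,2,-1],[0,0,-2]]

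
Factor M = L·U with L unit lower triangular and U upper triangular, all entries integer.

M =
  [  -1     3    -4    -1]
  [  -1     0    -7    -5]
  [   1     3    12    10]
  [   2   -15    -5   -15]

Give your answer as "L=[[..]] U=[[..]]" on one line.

L=[[1,0,0,0],[1,1,0,0],[-1,-2,1,0],[-2,3,-2,1]] U=[[-1,3,-4,-1],[0,-3,-3,-4],[0,0,2,1],[0,0,0,-3]]

  r1 -= 1·r0 → [0,-3,-3,-4]
  r2 -= -1·r0 → [0,6,8,9]
  r3 -= -2·r0 → [0,-9,-13,-17]
  r2 -= -2·r1 → [0,0,2,1]
  r3 -= 3·r1 → [0,0,-4,-5]
  r3 -= -2·r2 → [0,0,0,-3]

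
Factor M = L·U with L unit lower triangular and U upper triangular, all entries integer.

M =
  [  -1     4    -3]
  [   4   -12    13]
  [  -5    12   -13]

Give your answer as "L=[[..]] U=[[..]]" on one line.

L=[[1,0,0],[-4,1,0],[5,-2,1]] U=[[-1,4,-3],[0,4,1],[0,0,4]]

  r1 -= -4·r0 → [0,4,1]
  r2 -= 5·r0 → [0,-8,2]
  r2 -= -2·r1 → [0,0,4]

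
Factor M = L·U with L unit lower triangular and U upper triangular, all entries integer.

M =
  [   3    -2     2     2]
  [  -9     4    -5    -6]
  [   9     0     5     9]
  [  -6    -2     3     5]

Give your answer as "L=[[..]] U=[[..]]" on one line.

  r1 -= -3·r0 → [0,-2,1,0]
  r2 -= 3·r0 → [0,6,-1,3]
  r3 -= -2·r0 → [0,-6,7,9]
  r2 -= -3·r1 → [0,0,2,3]
  r3 -= 3·r1 → [0,0,4,9]
  r3 -= 2·r2 → [0,0,0,3]

L=[[1,0,0,0],[-3,1,0,0],[3,-3,1,0],[-2,3,2,1]] U=[[3,-2,2,2],[0,-2,1,0],[0,0,2,3],[0,0,0,3]]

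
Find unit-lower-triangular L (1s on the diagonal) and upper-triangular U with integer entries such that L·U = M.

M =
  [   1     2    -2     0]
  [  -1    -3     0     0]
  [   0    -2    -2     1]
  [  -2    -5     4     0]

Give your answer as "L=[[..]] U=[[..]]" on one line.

L=[[1,0,0,0],[-1,1,0,0],[0,2,1,0],[-2,1,1,1]] U=[[1,2,-2,0],[0,-1,-2,0],[0,0,2,1],[0,0,0,-1]]

  row1 -= -1·row0 → [0,-1,-2,0]
  row2 -= 0·row0 → [0,-2,-2,1]
  row3 -= -2·row0 → [0,-1,0,0]
  row2 -= 2·row1 → [0,0,2,1]
  row3 -= 1·row1 → [0,0,2,0]
  row3 -= 1·row2 → [0,0,0,-1]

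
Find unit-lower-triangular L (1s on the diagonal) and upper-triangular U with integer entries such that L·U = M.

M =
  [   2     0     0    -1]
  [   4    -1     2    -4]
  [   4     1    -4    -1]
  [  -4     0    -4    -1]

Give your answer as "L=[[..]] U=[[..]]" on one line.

L=[[1,0,0,0],[2,1,0,0],[2,-1,1,0],[-2,0,2,1]] U=[[2,0,0,-1],[0,-1,2,-2],[0,0,-2,-1],[0,0,0,-1]]

  r1 -= 2·r0 → [0,-1,2,-2]
  r2 -= 2·r0 → [0,1,-4,1]
  r3 -= -2·r0 → [0,0,-4,-3]
  r2 -= -1·r1 → [0,0,-2,-1]
  r3 -= 0·r1 → [0,0,-4,-3]
  r3 -= 2·r2 → [0,0,0,-1]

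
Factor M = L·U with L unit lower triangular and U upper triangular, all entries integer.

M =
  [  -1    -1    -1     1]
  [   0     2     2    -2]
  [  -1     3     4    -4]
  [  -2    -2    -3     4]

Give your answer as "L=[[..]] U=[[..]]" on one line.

L=[[1,0,0,0],[0,1,0,0],[1,2,1,0],[2,0,-1,1]] U=[[-1,-1,-1,1],[0,2,2,-2],[0,0,1,-1],[0,0,0,1]]

  R1 -= 0·R0 → [0,2,2,-2]
  R2 -= 1·R0 → [0,4,5,-5]
  R3 -= 2·R0 → [0,0,-1,2]
  R2 -= 2·R1 → [0,0,1,-1]
  R3 -= 0·R1 → [0,0,-1,2]
  R3 -= -1·R2 → [0,0,0,1]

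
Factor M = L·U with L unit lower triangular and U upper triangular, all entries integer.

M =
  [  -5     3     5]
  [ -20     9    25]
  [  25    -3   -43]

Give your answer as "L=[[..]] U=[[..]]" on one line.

  R1 -= 4·R0 → [0,-3,5]
  R2 -= -5·R0 → [0,12,-18]
  R2 -= -4·R1 → [0,0,2]

L=[[1,0,0],[4,1,0],[-5,-4,1]] U=[[-5,3,5],[0,-3,5],[0,0,2]]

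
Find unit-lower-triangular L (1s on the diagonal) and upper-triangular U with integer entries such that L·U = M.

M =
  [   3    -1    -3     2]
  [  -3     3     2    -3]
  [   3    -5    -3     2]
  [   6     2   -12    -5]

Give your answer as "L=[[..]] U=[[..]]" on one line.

L=[[1,0,0,0],[-1,1,0,0],[1,-2,1,0],[2,2,2,1]] U=[[3,-1,-3,2],[0,2,-1,-1],[0,0,-2,-2],[0,0,0,-3]]

  r1 -= -1·r0 → [0,2,-1,-1]
  r2 -= 1·r0 → [0,-4,0,0]
  r3 -= 2·r0 → [0,4,-6,-9]
  r2 -= -2·r1 → [0,0,-2,-2]
  r3 -= 2·r1 → [0,0,-4,-7]
  r3 -= 2·r2 → [0,0,0,-3]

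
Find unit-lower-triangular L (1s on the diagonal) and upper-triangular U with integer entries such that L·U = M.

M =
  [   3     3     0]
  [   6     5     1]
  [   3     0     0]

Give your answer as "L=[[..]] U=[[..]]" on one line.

L=[[1,0,0],[2,1,0],[1,3,1]] U=[[3,3,0],[0,-1,1],[0,0,-3]]

  R1 -= 2·R0 → [0,-1,1]
  R2 -= 1·R0 → [0,-3,0]
  R2 -= 3·R1 → [0,0,-3]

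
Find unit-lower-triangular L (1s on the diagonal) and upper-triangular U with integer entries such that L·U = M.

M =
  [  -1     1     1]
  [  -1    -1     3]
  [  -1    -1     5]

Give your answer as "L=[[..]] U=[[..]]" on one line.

  r1 -= 1·r0 → [0,-2,2]
  r2 -= 1·r0 → [0,-2,4]
  r2 -= 1·r1 → [0,0,2]

L=[[1,0,0],[1,1,0],[1,1,1]] U=[[-1,1,1],[0,-2,2],[0,0,2]]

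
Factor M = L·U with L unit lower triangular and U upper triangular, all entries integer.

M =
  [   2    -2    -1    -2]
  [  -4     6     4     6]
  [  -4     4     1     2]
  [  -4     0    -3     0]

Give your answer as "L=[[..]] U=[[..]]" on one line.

  r1 -= -2·r0 → [0,2,2,2]
  r2 -= -2·r0 → [0,0,-1,-2]
  r3 -= -2·r0 → [0,-4,-5,-4]
  r2 -= 0·r1 → [0,0,-1,-2]
  r3 -= -2·r1 → [0,0,-1,0]
  r3 -= 1·r2 → [0,0,0,2]

L=[[1,0,0,0],[-2,1,0,0],[-2,0,1,0],[-2,-2,1,1]] U=[[2,-2,-1,-2],[0,2,2,2],[0,0,-1,-2],[0,0,0,2]]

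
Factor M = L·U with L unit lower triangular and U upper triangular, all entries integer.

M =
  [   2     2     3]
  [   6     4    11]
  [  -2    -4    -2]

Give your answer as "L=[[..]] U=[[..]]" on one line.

L=[[1,0,0],[3,1,0],[-1,1,1]] U=[[2,2,3],[0,-2,2],[0,0,-1]]

  row1 -= 3·row0 → [0,-2,2]
  row2 -= -1·row0 → [0,-2,1]
  row2 -= 1·row1 → [0,0,-1]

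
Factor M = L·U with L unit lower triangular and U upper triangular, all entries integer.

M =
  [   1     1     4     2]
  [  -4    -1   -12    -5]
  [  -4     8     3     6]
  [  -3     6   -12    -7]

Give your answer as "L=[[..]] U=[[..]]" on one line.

L=[[1,0,0,0],[-4,1,0,0],[-4,4,1,0],[-3,3,-4,1]] U=[[1,1,4,2],[0,3,4,3],[0,0,3,2],[0,0,0,-2]]

  row1 -= -4·row0 → [0,3,4,3]
  row2 -= -4·row0 → [0,12,19,14]
  row3 -= -3·row0 → [0,9,0,-1]
  row2 -= 4·row1 → [0,0,3,2]
  row3 -= 3·row1 → [0,0,-12,-10]
  row3 -= -4·row2 → [0,0,0,-2]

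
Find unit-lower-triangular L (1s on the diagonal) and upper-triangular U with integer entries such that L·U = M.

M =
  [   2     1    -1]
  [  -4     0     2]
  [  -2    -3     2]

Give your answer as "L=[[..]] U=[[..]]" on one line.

  r1 -= -2·r0 → [0,2,0]
  r2 -= -1·r0 → [0,-2,1]
  r2 -= -1·r1 → [0,0,1]

L=[[1,0,0],[-2,1,0],[-1,-1,1]] U=[[2,1,-1],[0,2,0],[0,0,1]]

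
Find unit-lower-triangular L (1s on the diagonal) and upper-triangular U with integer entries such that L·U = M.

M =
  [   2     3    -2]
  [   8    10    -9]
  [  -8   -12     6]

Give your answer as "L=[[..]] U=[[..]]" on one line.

  row1 -= 4·row0 → [0,-2,-1]
  row2 -= -4·row0 → [0,0,-2]
  row2 -= 0·row1 → [0,0,-2]

L=[[1,0,0],[4,1,0],[-4,0,1]] U=[[2,3,-2],[0,-2,-1],[0,0,-2]]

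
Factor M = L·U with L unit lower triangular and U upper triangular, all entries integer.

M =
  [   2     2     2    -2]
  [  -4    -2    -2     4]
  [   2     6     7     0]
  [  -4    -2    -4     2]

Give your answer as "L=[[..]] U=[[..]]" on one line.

  row1 -= -2·row0 → [0,2,2,0]
  row2 -= 1·row0 → [0,4,5,2]
  row3 -= -2·row0 → [0,2,0,-2]
  row2 -= 2·row1 → [0,0,1,2]
  row3 -= 1·row1 → [0,0,-2,-2]
  row3 -= -2·row2 → [0,0,0,2]

L=[[1,0,0,0],[-2,1,0,0],[1,2,1,0],[-2,1,-2,1]] U=[[2,2,2,-2],[0,2,2,0],[0,0,1,2],[0,0,0,2]]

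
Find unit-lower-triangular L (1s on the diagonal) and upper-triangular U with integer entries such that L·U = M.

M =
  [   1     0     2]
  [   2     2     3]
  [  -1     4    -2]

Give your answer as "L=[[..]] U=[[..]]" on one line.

  row1 -= 2·row0 → [0,2,-1]
  row2 -= -1·row0 → [0,4,0]
  row2 -= 2·row1 → [0,0,2]

L=[[1,0,0],[2,1,0],[-1,2,1]] U=[[1,0,2],[0,2,-1],[0,0,2]]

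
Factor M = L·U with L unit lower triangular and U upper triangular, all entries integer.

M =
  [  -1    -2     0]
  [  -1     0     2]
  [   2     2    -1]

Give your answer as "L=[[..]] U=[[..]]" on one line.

  R1 -= 1·R0 → [0,2,2]
  R2 -= -2·R0 → [0,-2,-1]
  R2 -= -1·R1 → [0,0,1]

L=[[1,0,0],[1,1,0],[-2,-1,1]] U=[[-1,-2,0],[0,2,2],[0,0,1]]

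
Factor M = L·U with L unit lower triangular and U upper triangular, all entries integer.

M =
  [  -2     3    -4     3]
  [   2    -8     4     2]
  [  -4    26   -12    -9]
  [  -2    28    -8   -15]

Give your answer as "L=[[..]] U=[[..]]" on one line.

  row1 -= -1·row0 → [0,-5,0,5]
  row2 -= 2·row0 → [0,20,-4,-15]
  row3 -= 1·row0 → [0,25,-4,-18]
  row2 -= -4·row1 → [0,0,-4,5]
  row3 -= -5·row1 → [0,0,-4,7]
  row3 -= 1·row2 → [0,0,0,2]

L=[[1,0,0,0],[-1,1,0,0],[2,-4,1,0],[1,-5,1,1]] U=[[-2,3,-4,3],[0,-5,0,5],[0,0,-4,5],[0,0,0,2]]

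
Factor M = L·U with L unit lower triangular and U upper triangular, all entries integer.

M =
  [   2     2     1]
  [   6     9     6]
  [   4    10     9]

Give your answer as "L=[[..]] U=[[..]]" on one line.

L=[[1,0,0],[3,1,0],[2,2,1]] U=[[2,2,1],[0,3,3],[0,0,1]]

  r1 -= 3·r0 → [0,3,3]
  r2 -= 2·r0 → [0,6,7]
  r2 -= 2·r1 → [0,0,1]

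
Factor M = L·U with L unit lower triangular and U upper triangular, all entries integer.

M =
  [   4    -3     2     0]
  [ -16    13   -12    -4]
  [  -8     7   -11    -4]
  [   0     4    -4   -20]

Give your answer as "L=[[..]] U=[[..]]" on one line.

L=[[1,0,0,0],[-4,1,0,0],[-2,1,1,0],[0,4,-4,1]] U=[[4,-3,2,0],[0,1,-4,-4],[0,0,-3,0],[0,0,0,-4]]

  r1 -= -4·r0 → [0,1,-4,-4]
  r2 -= -2·r0 → [0,1,-7,-4]
  r3 -= 0·r0 → [0,4,-4,-20]
  r2 -= 1·r1 → [0,0,-3,0]
  r3 -= 4·r1 → [0,0,12,-4]
  r3 -= -4·r2 → [0,0,0,-4]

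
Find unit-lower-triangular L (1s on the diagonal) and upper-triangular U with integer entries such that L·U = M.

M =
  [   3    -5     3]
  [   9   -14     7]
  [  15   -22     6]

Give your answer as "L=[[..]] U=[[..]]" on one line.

L=[[1,0,0],[3,1,0],[5,3,1]] U=[[3,-5,3],[0,1,-2],[0,0,-3]]

  R1 -= 3·R0 → [0,1,-2]
  R2 -= 5·R0 → [0,3,-9]
  R2 -= 3·R1 → [0,0,-3]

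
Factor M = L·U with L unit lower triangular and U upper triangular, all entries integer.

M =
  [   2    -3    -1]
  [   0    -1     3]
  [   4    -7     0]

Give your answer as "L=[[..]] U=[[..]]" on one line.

  R1 -= 0·R0 → [0,-1,3]
  R2 -= 2·R0 → [0,-1,2]
  R2 -= 1·R1 → [0,0,-1]

L=[[1,0,0],[0,1,0],[2,1,1]] U=[[2,-3,-1],[0,-1,3],[0,0,-1]]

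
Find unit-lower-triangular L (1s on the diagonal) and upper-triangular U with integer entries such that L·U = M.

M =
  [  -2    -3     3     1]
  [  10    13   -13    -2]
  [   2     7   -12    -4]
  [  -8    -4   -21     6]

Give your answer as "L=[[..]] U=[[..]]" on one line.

  r1 -= -5·r0 → [0,-2,2,3]
  r2 -= -1·r0 → [0,4,-9,-3]
  r3 -= 4·r0 → [0,8,-33,2]
  r2 -= -2·r1 → [0,0,-5,3]
  r3 -= -4·r1 → [0,0,-25,14]
  r3 -= 5·r2 → [0,0,0,-1]

L=[[1,0,0,0],[-5,1,0,0],[-1,-2,1,0],[4,-4,5,1]] U=[[-2,-3,3,1],[0,-2,2,3],[0,0,-5,3],[0,0,0,-1]]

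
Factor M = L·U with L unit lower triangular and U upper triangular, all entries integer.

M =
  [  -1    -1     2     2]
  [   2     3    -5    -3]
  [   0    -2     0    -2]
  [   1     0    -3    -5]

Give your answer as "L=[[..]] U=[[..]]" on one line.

  row1 -= -2·row0 → [0,1,-1,1]
  row2 -= 0·row0 → [0,-2,0,-2]
  row3 -= -1·row0 → [0,-1,-1,-3]
  row2 -= -2·row1 → [0,0,-2,0]
  row3 -= -1·row1 → [0,0,-2,-2]
  row3 -= 1·row2 → [0,0,0,-2]

L=[[1,0,0,0],[-2,1,0,0],[0,-2,1,0],[-1,-1,1,1]] U=[[-1,-1,2,2],[0,1,-1,1],[0,0,-2,0],[0,0,0,-2]]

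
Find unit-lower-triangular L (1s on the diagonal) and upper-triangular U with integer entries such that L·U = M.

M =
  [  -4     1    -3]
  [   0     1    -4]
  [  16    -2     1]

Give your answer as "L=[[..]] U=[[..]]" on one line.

  R1 -= 0·R0 → [0,1,-4]
  R2 -= -4·R0 → [0,2,-11]
  R2 -= 2·R1 → [0,0,-3]

L=[[1,0,0],[0,1,0],[-4,2,1]] U=[[-4,1,-3],[0,1,-4],[0,0,-3]]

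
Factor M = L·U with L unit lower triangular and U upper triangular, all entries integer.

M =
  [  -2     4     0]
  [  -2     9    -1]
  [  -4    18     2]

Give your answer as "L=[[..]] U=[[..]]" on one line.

  row1 -= 1·row0 → [0,5,-1]
  row2 -= 2·row0 → [0,10,2]
  row2 -= 2·row1 → [0,0,4]

L=[[1,0,0],[1,1,0],[2,2,1]] U=[[-2,4,0],[0,5,-1],[0,0,4]]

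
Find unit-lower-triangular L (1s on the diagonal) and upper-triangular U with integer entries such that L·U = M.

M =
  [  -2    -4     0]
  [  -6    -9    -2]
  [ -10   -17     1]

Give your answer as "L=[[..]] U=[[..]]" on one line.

L=[[1,0,0],[3,1,0],[5,1,1]] U=[[-2,-4,0],[0,3,-2],[0,0,3]]

  R1 -= 3·R0 → [0,3,-2]
  R2 -= 5·R0 → [0,3,1]
  R2 -= 1·R1 → [0,0,3]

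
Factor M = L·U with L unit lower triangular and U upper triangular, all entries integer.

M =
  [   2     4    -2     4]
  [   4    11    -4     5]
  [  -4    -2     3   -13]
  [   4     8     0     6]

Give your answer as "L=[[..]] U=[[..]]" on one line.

  R1 -= 2·R0 → [0,3,0,-3]
  R2 -= -2·R0 → [0,6,-1,-5]
  R3 -= 2·R0 → [0,0,4,-2]
  R2 -= 2·R1 → [0,0,-1,1]
  R3 -= 0·R1 → [0,0,4,-2]
  R3 -= -4·R2 → [0,0,0,2]

L=[[1,0,0,0],[2,1,0,0],[-2,2,1,0],[2,0,-4,1]] U=[[2,4,-2,4],[0,3,0,-3],[0,0,-1,1],[0,0,0,2]]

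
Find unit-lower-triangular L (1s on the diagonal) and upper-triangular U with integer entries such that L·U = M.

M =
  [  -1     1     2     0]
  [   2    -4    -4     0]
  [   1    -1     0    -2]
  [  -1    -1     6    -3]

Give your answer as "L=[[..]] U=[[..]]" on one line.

  row1 -= -2·row0 → [0,-2,0,0]
  row2 -= -1·row0 → [0,0,2,-2]
  row3 -= 1·row0 → [0,-2,4,-3]
  row2 -= 0·row1 → [0,0,2,-2]
  row3 -= 1·row1 → [0,0,4,-3]
  row3 -= 2·row2 → [0,0,0,1]

L=[[1,0,0,0],[-2,1,0,0],[-1,0,1,0],[1,1,2,1]] U=[[-1,1,2,0],[0,-2,0,0],[0,0,2,-2],[0,0,0,1]]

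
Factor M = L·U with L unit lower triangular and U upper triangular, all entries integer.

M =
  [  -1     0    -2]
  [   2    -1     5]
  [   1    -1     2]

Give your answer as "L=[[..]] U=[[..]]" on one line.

  row1 -= -2·row0 → [0,-1,1]
  row2 -= -1·row0 → [0,-1,0]
  row2 -= 1·row1 → [0,0,-1]

L=[[1,0,0],[-2,1,0],[-1,1,1]] U=[[-1,0,-2],[0,-1,1],[0,0,-1]]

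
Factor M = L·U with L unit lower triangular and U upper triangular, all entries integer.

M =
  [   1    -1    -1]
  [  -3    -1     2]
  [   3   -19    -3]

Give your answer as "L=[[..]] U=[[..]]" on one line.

L=[[1,0,0],[-3,1,0],[3,4,1]] U=[[1,-1,-1],[0,-4,-1],[0,0,4]]

  row1 -= -3·row0 → [0,-4,-1]
  row2 -= 3·row0 → [0,-16,0]
  row2 -= 4·row1 → [0,0,4]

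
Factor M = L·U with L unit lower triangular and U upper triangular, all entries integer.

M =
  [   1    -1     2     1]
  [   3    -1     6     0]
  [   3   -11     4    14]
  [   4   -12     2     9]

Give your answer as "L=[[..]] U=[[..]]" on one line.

  R1 -= 3·R0 → [0,2,0,-3]
  R2 -= 3·R0 → [0,-8,-2,11]
  R3 -= 4·R0 → [0,-8,-6,5]
  R2 -= -4·R1 → [0,0,-2,-1]
  R3 -= -4·R1 → [0,0,-6,-7]
  R3 -= 3·R2 → [0,0,0,-4]

L=[[1,0,0,0],[3,1,0,0],[3,-4,1,0],[4,-4,3,1]] U=[[1,-1,2,1],[0,2,0,-3],[0,0,-2,-1],[0,0,0,-4]]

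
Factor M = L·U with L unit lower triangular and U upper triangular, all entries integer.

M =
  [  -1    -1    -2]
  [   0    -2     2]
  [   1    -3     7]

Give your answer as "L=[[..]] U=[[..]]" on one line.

  r1 -= 0·r0 → [0,-2,2]
  r2 -= -1·r0 → [0,-4,5]
  r2 -= 2·r1 → [0,0,1]

L=[[1,0,0],[0,1,0],[-1,2,1]] U=[[-1,-1,-2],[0,-2,2],[0,0,1]]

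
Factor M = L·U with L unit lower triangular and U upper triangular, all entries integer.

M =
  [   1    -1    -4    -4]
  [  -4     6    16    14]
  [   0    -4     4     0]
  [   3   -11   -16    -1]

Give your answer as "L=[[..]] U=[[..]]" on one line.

L=[[1,0,0,0],[-4,1,0,0],[0,-2,1,0],[3,-4,-1,1]] U=[[1,-1,-4,-4],[0,2,0,-2],[0,0,4,-4],[0,0,0,-1]]

  R1 -= -4·R0 → [0,2,0,-2]
  R2 -= 0·R0 → [0,-4,4,0]
  R3 -= 3·R0 → [0,-8,-4,11]
  R2 -= -2·R1 → [0,0,4,-4]
  R3 -= -4·R1 → [0,0,-4,3]
  R3 -= -1·R2 → [0,0,0,-1]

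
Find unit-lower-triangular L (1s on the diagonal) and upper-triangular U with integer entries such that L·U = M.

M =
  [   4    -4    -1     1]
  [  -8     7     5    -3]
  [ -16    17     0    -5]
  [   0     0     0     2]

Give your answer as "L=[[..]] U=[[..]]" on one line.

L=[[1,0,0,0],[-2,1,0,0],[-4,-1,1,0],[0,0,0,1]] U=[[4,-4,-1,1],[0,-1,3,-1],[0,0,-1,-2],[0,0,0,2]]

  R1 -= -2·R0 → [0,-1,3,-1]
  R2 -= -4·R0 → [0,1,-4,-1]
  R3 -= 0·R0 → [0,0,0,2]
  R2 -= -1·R1 → [0,0,-1,-2]
  R3 -= 0·R1 → [0,0,0,2]
  R3 -= 0·R2 → [0,0,0,2]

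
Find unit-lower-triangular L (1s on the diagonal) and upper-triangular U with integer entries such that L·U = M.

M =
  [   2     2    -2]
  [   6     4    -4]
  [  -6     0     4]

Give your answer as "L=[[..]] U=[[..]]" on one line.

L=[[1,0,0],[3,1,0],[-3,-3,1]] U=[[2,2,-2],[0,-2,2],[0,0,4]]

  r1 -= 3·r0 → [0,-2,2]
  r2 -= -3·r0 → [0,6,-2]
  r2 -= -3·r1 → [0,0,4]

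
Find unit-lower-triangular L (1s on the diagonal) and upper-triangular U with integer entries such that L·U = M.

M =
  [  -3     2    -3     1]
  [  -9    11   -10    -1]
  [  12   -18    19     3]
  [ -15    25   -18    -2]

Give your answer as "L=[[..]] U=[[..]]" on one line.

  r1 -= 3·r0 → [0,5,-1,-4]
  r2 -= -4·r0 → [0,-10,7,7]
  r3 -= 5·r0 → [0,15,-3,-7]
  r2 -= -2·r1 → [0,0,5,-1]
  r3 -= 3·r1 → [0,0,0,5]
  r3 -= 0·r2 → [0,0,0,5]

L=[[1,0,0,0],[3,1,0,0],[-4,-2,1,0],[5,3,0,1]] U=[[-3,2,-3,1],[0,5,-1,-4],[0,0,5,-1],[0,0,0,5]]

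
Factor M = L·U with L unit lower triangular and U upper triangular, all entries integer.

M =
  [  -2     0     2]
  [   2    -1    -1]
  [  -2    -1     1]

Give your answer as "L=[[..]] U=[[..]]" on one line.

  row1 -= -1·row0 → [0,-1,1]
  row2 -= 1·row0 → [0,-1,-1]
  row2 -= 1·row1 → [0,0,-2]

L=[[1,0,0],[-1,1,0],[1,1,1]] U=[[-2,0,2],[0,-1,1],[0,0,-2]]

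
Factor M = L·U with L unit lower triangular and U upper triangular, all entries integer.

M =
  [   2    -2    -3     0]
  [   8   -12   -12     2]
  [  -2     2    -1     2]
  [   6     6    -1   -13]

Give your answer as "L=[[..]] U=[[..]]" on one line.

L=[[1,0,0,0],[4,1,0,0],[-1,0,1,0],[3,-3,-2,1]] U=[[2,-2,-3,0],[0,-4,0,2],[0,0,-4,2],[0,0,0,-3]]

  r1 -= 4·r0 → [0,-4,0,2]
  r2 -= -1·r0 → [0,0,-4,2]
  r3 -= 3·r0 → [0,12,8,-13]
  r2 -= 0·r1 → [0,0,-4,2]
  r3 -= -3·r1 → [0,0,8,-7]
  r3 -= -2·r2 → [0,0,0,-3]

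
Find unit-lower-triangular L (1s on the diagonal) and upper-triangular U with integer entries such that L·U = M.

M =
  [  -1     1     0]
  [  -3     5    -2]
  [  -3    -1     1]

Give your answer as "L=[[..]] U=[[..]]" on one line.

  r1 -= 3·r0 → [0,2,-2]
  r2 -= 3·r0 → [0,-4,1]
  r2 -= -2·r1 → [0,0,-3]

L=[[1,0,0],[3,1,0],[3,-2,1]] U=[[-1,1,0],[0,2,-2],[0,0,-3]]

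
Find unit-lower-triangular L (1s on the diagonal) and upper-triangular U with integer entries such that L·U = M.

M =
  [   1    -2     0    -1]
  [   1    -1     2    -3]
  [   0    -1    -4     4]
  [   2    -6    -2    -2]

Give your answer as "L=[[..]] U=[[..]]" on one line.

  R1 -= 1·R0 → [0,1,2,-2]
  R2 -= 0·R0 → [0,-1,-4,4]
  R3 -= 2·R0 → [0,-2,-2,0]
  R2 -= -1·R1 → [0,0,-2,2]
  R3 -= -2·R1 → [0,0,2,-4]
  R3 -= -1·R2 → [0,0,0,-2]

L=[[1,0,0,0],[1,1,0,0],[0,-1,1,0],[2,-2,-1,1]] U=[[1,-2,0,-1],[0,1,2,-2],[0,0,-2,2],[0,0,0,-2]]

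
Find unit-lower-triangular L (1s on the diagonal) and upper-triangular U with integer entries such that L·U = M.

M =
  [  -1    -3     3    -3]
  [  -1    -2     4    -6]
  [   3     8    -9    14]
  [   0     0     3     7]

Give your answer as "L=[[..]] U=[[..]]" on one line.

  row1 -= 1·row0 → [0,1,1,-3]
  row2 -= -3·row0 → [0,-1,0,5]
  row3 -= 0·row0 → [0,0,3,7]
  row2 -= -1·row1 → [0,0,1,2]
  row3 -= 0·row1 → [0,0,3,7]
  row3 -= 3·row2 → [0,0,0,1]

L=[[1,0,0,0],[1,1,0,0],[-3,-1,1,0],[0,0,3,1]] U=[[-1,-3,3,-3],[0,1,1,-3],[0,0,1,2],[0,0,0,1]]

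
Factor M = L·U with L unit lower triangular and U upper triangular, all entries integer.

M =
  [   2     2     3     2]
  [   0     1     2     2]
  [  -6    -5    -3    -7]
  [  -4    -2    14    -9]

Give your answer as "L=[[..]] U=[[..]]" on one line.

  r1 -= 0·r0 → [0,1,2,2]
  r2 -= -3·r0 → [0,1,6,-1]
  r3 -= -2·r0 → [0,2,20,-5]
  r2 -= 1·r1 → [0,0,4,-3]
  r3 -= 2·r1 → [0,0,16,-9]
  r3 -= 4·r2 → [0,0,0,3]

L=[[1,0,0,0],[0,1,0,0],[-3,1,1,0],[-2,2,4,1]] U=[[2,2,3,2],[0,1,2,2],[0,0,4,-3],[0,0,0,3]]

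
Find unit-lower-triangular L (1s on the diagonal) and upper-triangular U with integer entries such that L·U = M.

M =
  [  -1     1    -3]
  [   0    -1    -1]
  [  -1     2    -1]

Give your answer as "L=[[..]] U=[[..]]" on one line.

L=[[1,0,0],[0,1,0],[1,-1,1]] U=[[-1,1,-3],[0,-1,-1],[0,0,1]]

  r1 -= 0·r0 → [0,-1,-1]
  r2 -= 1·r0 → [0,1,2]
  r2 -= -1·r1 → [0,0,1]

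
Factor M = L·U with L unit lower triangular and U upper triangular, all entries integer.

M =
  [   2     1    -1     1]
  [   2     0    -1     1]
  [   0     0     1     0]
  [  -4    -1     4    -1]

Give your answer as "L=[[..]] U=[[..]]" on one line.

  row1 -= 1·row0 → [0,-1,0,0]
  row2 -= 0·row0 → [0,0,1,0]
  row3 -= -2·row0 → [0,1,2,1]
  row2 -= 0·row1 → [0,0,1,0]
  row3 -= -1·row1 → [0,0,2,1]
  row3 -= 2·row2 → [0,0,0,1]

L=[[1,0,0,0],[1,1,0,0],[0,0,1,0],[-2,-1,2,1]] U=[[2,1,-1,1],[0,-1,0,0],[0,0,1,0],[0,0,0,1]]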